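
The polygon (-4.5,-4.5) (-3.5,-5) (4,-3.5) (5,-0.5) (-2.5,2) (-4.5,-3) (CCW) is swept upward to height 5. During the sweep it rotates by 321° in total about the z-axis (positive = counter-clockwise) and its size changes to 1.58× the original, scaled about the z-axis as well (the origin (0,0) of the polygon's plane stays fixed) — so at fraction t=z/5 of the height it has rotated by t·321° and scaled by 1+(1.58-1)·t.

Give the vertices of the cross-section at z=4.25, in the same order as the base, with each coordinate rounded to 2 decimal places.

t = z/height = 4.25/5 = 0.85
s = 1 + (scale-1)·z/height = 1 + (1.58-1)·4.25/5 = 1.493000
θ = twist·z/height = 321°·4.25/5 = 272.8500° = 4.762131 rad
cos θ = 0.049721, sin θ = -0.998763 (intermediates below are computed at full precision and shown rounded to 5 d.p.)
v1: (-4.5,-4.5) → rotate → (-4.71818,4.27069) → ×s → (-7.04424,6.37614) → (-7.04,6.38)
v2: (-3.5,-5) → rotate → (-5.16784,3.24706) → ×s → (-7.71559,4.84787) → (-7.72,4.85)
v3: (4,-3.5) → rotate → (-3.29679,-4.16908) → ×s → (-4.92210,-6.22443) → (-4.92,-6.22)
v4: (5,-0.5) → rotate → (-0.25077,-5.01868) → ×s → (-0.37441,-7.49288) → (-0.37,-7.49)
v5: (-2.5,2) → rotate → (1.87322,2.59635) → ×s → (2.79672,3.87635) → (2.80,3.88)
v6: (-4.5,-3) → rotate → (-3.22004,4.34527) → ×s → (-4.80751,6.48749) → (-4.81,6.49)

Cross-section at z=4.25: (-7.04,6.38) (-7.72,4.85) (-4.92,-6.22) (-0.37,-7.49) (2.80,3.88) (-4.81,6.49)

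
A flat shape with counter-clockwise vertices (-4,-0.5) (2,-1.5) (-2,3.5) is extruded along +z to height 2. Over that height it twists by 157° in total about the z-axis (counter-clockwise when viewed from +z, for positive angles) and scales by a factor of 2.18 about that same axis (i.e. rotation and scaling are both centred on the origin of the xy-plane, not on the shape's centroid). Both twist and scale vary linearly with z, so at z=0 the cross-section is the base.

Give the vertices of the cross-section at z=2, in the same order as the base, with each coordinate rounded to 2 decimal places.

Cross-section at z=2: (8.45,-2.40) (-2.74,4.71) (1.03,-8.73)

t = z/height = 2/2 = 1
s = 1 + (scale-1)·z/height = 1 + (2.18-1)·2/2 = 2.180000
θ = twist·z/height = 157°·2/2 = 157.0000° = 2.740167 rad
cos θ = -0.920505, sin θ = 0.390731 (intermediates below are computed at full precision and shown rounded to 5 d.p.)
v1: (-4,-0.5) → rotate → (3.87738,-1.10267) → ×s → (8.45270,-2.40383) → (8.45,-2.40)
v2: (2,-1.5) → rotate → (-1.25491,2.16222) → ×s → (-2.73571,4.71364) → (-2.74,4.71)
v3: (-2,3.5) → rotate → (0.47345,-4.00323) → ×s → (1.03212,-8.72704) → (1.03,-8.73)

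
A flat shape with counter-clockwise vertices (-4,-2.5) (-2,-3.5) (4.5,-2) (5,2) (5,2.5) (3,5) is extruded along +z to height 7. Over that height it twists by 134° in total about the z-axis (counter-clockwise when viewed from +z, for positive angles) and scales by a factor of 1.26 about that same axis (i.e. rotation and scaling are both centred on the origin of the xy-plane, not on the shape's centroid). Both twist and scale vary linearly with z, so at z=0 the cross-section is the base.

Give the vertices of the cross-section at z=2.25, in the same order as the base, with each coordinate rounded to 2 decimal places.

t = z/height = 2.25/7 = 0.321429
s = 1 + (scale-1)·z/height = 1 + (1.26-1)·2.25/7 = 1.083571
θ = twist·z/height = 134°·2.25/7 = 43.0714° = 0.751738 rad
cos θ = 0.730503, sin θ = 0.682910 (intermediates below are computed at full precision and shown rounded to 5 d.p.)
v1: (-4,-2.5) → rotate → (-1.21474,-4.55790) → ×s → (-1.31626,-4.93881) → (-1.32,-4.94)
v2: (-2,-3.5) → rotate → (0.92918,-3.92258) → ×s → (1.00683,-4.25039) → (1.01,-4.25)
v3: (4.5,-2) → rotate → (4.65308,1.61209) → ×s → (5.04195,1.74681) → (5.04,1.75)
v4: (5,2) → rotate → (2.28670,4.87555) → ×s → (2.47780,5.28301) → (2.48,5.28)
v5: (5,2.5) → rotate → (1.94524,5.24081) → ×s → (2.10781,5.67879) → (2.11,5.68)
v6: (3,5) → rotate → (-1.22304,5.70124) → ×s → (-1.32525,6.17770) → (-1.33,6.18)

Cross-section at z=2.25: (-1.32,-4.94) (1.01,-4.25) (5.04,1.75) (2.48,5.28) (2.11,5.68) (-1.33,6.18)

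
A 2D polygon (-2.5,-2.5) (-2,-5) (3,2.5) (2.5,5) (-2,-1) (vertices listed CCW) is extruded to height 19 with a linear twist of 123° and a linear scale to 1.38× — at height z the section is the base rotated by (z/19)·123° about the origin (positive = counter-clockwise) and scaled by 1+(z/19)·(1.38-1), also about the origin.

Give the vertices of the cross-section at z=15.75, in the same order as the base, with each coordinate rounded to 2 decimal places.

t = z/height = 15.75/19 = 0.828947
s = 1 + (scale-1)·z/height = 1 + (1.38-1)·15.75/19 = 1.315000
θ = twist·z/height = 123°·15.75/19 = 101.9605° = 1.779547 rad
cos θ = -0.207238, sin θ = 0.978291 (intermediates below are computed at full precision and shown rounded to 5 d.p.)
v1: (-2.5,-2.5) → rotate → (2.96382,-1.92763) → ×s → (3.89742,-2.53484) → (3.90,-2.53)
v2: (-2,-5) → rotate → (5.30593,-0.92039) → ×s → (6.97730,-1.21032) → (6.98,-1.21)
v3: (3,2.5) → rotate → (-3.06744,2.41678) → ×s → (-4.03368,3.17806) → (-4.03,3.18)
v4: (2.5,5) → rotate → (-5.40955,1.40954) → ×s → (-7.11355,1.85354) → (-7.11,1.85)
v5: (-2,-1) → rotate → (1.39277,-1.74934) → ×s → (1.83149,-2.30039) → (1.83,-2.30)

Cross-section at z=15.75: (3.90,-2.53) (6.98,-1.21) (-4.03,3.18) (-7.11,1.85) (1.83,-2.30)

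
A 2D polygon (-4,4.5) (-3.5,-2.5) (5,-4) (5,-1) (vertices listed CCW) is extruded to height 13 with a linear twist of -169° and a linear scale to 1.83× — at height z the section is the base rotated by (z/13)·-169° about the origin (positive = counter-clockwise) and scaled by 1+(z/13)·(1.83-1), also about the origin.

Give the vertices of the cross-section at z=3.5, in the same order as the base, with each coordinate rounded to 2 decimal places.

Cross-section at z=3.5: (0.50,7.35) (-5.18,0.91) (0.80,-7.79) (3.42,-5.22)

t = z/height = 3.5/13 = 0.269231
s = 1 + (scale-1)·z/height = 1 + (1.83-1)·3.5/13 = 1.223462
θ = twist·z/height = -169°·3.5/13 = -45.5000° = -0.794125 rad
cos θ = 0.700909, sin θ = -0.713250 (intermediates below are computed at full precision and shown rounded to 5 d.p.)
v1: (-4,4.5) → rotate → (0.40599,6.00709) → ×s → (0.49671,7.34945) → (0.50,7.35)
v2: (-3.5,-2.5) → rotate → (-4.23631,0.74410) → ×s → (-5.18296,0.91038) → (-5.18,0.91)
v3: (5,-4) → rotate → (0.65154,-6.36989) → ×s → (0.79714,-7.79331) → (0.80,-7.79)
v4: (5,-1) → rotate → (2.79130,-4.26716) → ×s → (3.41504,-5.22071) → (3.42,-5.22)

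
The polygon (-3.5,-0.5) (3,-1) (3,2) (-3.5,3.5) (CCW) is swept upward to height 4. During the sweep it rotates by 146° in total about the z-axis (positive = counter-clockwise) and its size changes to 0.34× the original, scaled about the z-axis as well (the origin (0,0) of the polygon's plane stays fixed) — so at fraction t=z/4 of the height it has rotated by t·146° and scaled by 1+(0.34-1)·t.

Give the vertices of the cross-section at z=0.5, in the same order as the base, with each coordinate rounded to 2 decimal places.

t = z/height = 0.5/4 = 0.125
s = 1 + (scale-1)·z/height = 1 + (0.34-1)·0.5/4 = 0.917500
θ = twist·z/height = 146°·0.5/4 = 18.2500° = 0.318523 rad
cos θ = 0.949699, sin θ = 0.313164 (intermediates below are computed at full precision and shown rounded to 5 d.p.)
v1: (-3.5,-0.5) → rotate → (-3.16737,-1.57092) → ×s → (-2.90606,-1.44132) → (-2.91,-1.44)
v2: (3,-1) → rotate → (3.16226,-0.01021) → ×s → (2.90137,-0.00937) → (2.90,-0.01)
v3: (3,2) → rotate → (2.22277,2.83889) → ×s → (2.03939,2.60468) → (2.04,2.60)
v4: (-3.5,3.5) → rotate → (-4.42002,2.22787) → ×s → (-4.05537,2.04407) → (-4.06,2.04)

Cross-section at z=0.5: (-2.91,-1.44) (2.90,-0.01) (2.04,2.60) (-4.06,2.04)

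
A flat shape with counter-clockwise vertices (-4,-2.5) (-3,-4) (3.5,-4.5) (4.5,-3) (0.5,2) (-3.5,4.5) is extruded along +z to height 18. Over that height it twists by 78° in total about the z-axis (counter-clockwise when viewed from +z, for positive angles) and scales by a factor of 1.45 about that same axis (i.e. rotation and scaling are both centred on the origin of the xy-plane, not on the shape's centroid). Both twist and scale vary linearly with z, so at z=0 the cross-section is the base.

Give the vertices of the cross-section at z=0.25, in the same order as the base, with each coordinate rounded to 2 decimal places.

t = z/height = 0.25/18 = 0.0138889
s = 1 + (scale-1)·z/height = 1 + (1.45-1)·0.25/18 = 1.006250
θ = twist·z/height = 78°·0.25/18 = 1.0833° = 0.018908 rad
cos θ = 0.999821, sin θ = 0.018907 (intermediates below are computed at full precision and shown rounded to 5 d.p.)
v1: (-4,-2.5) → rotate → (-3.95202,-2.57518) → ×s → (-3.97672,-2.59127) → (-3.98,-2.59)
v2: (-3,-4) → rotate → (-2.92384,-4.05600) → ×s → (-2.94211,-4.08135) → (-2.94,-4.08)
v3: (3.5,-4.5) → rotate → (3.58445,-4.43302) → ×s → (3.60686,-4.46073) → (3.61,-4.46)
v4: (4.5,-3) → rotate → (4.55592,-2.91438) → ×s → (4.58439,-2.93260) → (4.58,-2.93)
v5: (0.5,2) → rotate → (0.46210,2.00910) → ×s → (0.46499,2.02165) → (0.46,2.02)
v6: (-3.5,4.5) → rotate → (-3.58445,4.43302) → ×s → (-3.60686,4.46073) → (-3.61,4.46)

Cross-section at z=0.25: (-3.98,-2.59) (-2.94,-4.08) (3.61,-4.46) (4.58,-2.93) (0.46,2.02) (-3.61,4.46)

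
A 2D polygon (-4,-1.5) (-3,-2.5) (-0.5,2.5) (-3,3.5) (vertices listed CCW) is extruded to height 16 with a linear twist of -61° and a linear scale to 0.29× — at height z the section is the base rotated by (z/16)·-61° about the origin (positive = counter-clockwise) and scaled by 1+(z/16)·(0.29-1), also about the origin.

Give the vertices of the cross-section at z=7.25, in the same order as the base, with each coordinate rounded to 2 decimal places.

t = z/height = 7.25/16 = 0.453125
s = 1 + (scale-1)·z/height = 1 + (0.29-1)·7.25/16 = 0.678281
θ = twist·z/height = -61°·7.25/16 = -27.6406° = -0.482420 rad
cos θ = 0.885875, sin θ = -0.463924 (intermediates below are computed at full precision and shown rounded to 5 d.p.)
v1: (-4,-1.5) → rotate → (-4.23939,0.52688) → ×s → (-2.87550,0.35738) → (-2.88,0.36)
v2: (-3,-2.5) → rotate → (-3.81744,-0.82291) → ×s → (-2.58929,-0.55817) → (-2.59,-0.56)
v3: (-0.5,2.5) → rotate → (0.71687,2.44665) → ×s → (0.48624,1.65952) → (0.49,1.66)
v4: (-3,3.5) → rotate → (-1.03389,4.49233) → ×s → (-0.70127,3.04707) → (-0.70,3.05)

Cross-section at z=7.25: (-2.88,0.36) (-2.59,-0.56) (0.49,1.66) (-0.70,3.05)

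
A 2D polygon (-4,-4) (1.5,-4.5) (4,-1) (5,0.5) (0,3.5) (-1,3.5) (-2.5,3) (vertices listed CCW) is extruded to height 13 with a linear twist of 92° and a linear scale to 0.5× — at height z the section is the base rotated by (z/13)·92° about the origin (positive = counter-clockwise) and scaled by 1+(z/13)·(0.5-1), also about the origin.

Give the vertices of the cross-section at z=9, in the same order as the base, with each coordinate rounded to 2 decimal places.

Cross-section at z=9: (1.19,-3.50) (3.07,-0.42) (1.75,2.05) (1.16,3.08) (-2.05,1.01) (-2.34,0.43) (-2.48,-0.60)

t = z/height = 9/13 = 0.692308
s = 1 + (scale-1)·z/height = 1 + (0.5-1)·9/13 = 0.653846
θ = twist·z/height = 92°·9/13 = 63.6923° = 1.111640 rad
cos θ = 0.443192, sin θ = 0.896427 (intermediates below are computed at full precision and shown rounded to 5 d.p.)
v1: (-4,-4) → rotate → (1.81294,-5.35847) → ×s → (1.18538,-3.50362) → (1.19,-3.50)
v2: (1.5,-4.5) → rotate → (4.69871,-0.64972) → ×s → (3.07223,-0.42482) → (3.07,-0.42)
v3: (4,-1) → rotate → (2.66919,3.14252) → ×s → (1.74524,2.05472) → (1.75,2.05)
v4: (5,0.5) → rotate → (1.76774,4.70373) → ×s → (1.15583,3.07552) → (1.16,3.08)
v5: (0,3.5) → rotate → (-3.13749,1.55117) → ×s → (-2.05144,1.01423) → (-2.05,1.01)
v6: (-1,3.5) → rotate → (-3.58069,0.65474) → ×s → (-2.34122,0.42810) → (-2.34,0.43)
v7: (-2.5,3) → rotate → (-3.79726,-0.91149) → ×s → (-2.48282,-0.59598) → (-2.48,-0.60)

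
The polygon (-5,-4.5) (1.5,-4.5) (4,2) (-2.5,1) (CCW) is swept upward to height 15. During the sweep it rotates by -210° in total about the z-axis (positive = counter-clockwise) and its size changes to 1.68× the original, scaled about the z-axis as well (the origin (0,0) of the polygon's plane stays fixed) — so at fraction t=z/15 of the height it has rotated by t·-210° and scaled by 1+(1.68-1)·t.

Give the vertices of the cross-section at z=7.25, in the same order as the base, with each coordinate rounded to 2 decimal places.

t = z/height = 7.25/15 = 0.483333
s = 1 + (scale-1)·z/height = 1 + (1.68-1)·7.25/15 = 1.328667
θ = twist·z/height = -210°·7.25/15 = -101.5000° = -1.771509 rad
cos θ = -0.199368, sin θ = -0.979925 (intermediates below are computed at full precision and shown rounded to 5 d.p.)
v1: (-5,-4.5) → rotate → (-3.41282,5.79678) → ×s → (-4.53450,7.70199) → (-4.53,7.70)
v2: (1.5,-4.5) → rotate → (-4.70871,-0.57273) → ×s → (-6.25631,-0.76097) → (-6.26,-0.76)
v3: (4,2) → rotate → (1.16238,-4.31843) → ×s → (1.54441,-5.73776) → (1.54,-5.74)
v4: (-2.5,1) → rotate → (1.47834,2.25044) → ×s → (1.96423,2.99009) → (1.96,2.99)

Cross-section at z=7.25: (-4.53,7.70) (-6.26,-0.76) (1.54,-5.74) (1.96,2.99)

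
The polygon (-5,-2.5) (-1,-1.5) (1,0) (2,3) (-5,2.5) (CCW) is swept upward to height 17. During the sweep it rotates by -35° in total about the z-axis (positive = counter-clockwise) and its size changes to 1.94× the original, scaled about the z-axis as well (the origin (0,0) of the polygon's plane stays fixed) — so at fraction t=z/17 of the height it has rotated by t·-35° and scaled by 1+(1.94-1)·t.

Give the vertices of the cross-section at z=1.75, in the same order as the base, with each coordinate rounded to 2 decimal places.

t = z/height = 1.75/17 = 0.102941
s = 1 + (scale-1)·z/height = 1 + (1.94-1)·1.75/17 = 1.096765
θ = twist·z/height = -35°·1.75/17 = -3.6029° = -0.062883 rad
cos θ = 0.998024, sin θ = -0.062842 (intermediates below are computed at full precision and shown rounded to 5 d.p.)
v1: (-5,-2.5) → rotate → (-5.14722,-2.18085) → ×s → (-5.64529,-2.39188) → (-5.65,-2.39)
v2: (-1,-1.5) → rotate → (-1.09229,-1.43419) → ×s → (-1.19798,-1.57297) → (-1.20,-1.57)
v3: (1,0) → rotate → (0.99802,-0.06284) → ×s → (1.09460,-0.06892) → (1.09,-0.07)
v4: (2,3) → rotate → (2.18457,2.86839) → ×s → (2.39596,3.14595) → (2.40,3.15)
v5: (-5,2.5) → rotate → (-4.83301,2.80927) → ×s → (-5.30068,3.08111) → (-5.30,3.08)

Cross-section at z=1.75: (-5.65,-2.39) (-1.20,-1.57) (1.09,-0.07) (2.40,3.15) (-5.30,3.08)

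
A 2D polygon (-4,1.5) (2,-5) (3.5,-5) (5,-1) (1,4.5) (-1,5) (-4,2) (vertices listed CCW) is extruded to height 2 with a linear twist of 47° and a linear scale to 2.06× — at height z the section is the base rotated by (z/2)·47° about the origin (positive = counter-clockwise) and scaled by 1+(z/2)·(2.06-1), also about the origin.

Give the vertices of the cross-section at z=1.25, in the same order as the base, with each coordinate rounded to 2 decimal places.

t = z/height = 1.25/2 = 0.625
s = 1 + (scale-1)·z/height = 1 + (2.06-1)·1.25/2 = 1.662500
θ = twist·z/height = 47°·1.25/2 = 29.3750° = 0.512690 rad
cos θ = 0.871428, sin θ = 0.490524 (intermediates below are computed at full precision and shown rounded to 5 d.p.)
v1: (-4,1.5) → rotate → (-4.22150,-0.65495) → ×s → (-7.01824,-1.08886) → (-7.02,-1.09)
v2: (2,-5) → rotate → (4.19547,-3.37609) → ×s → (6.97498,-5.61275) → (6.97,-5.61)
v3: (3.5,-5) → rotate → (5.50262,-2.64031) → ×s → (9.14810,-4.38951) → (9.15,-4.39)
v4: (5,-1) → rotate → (4.84766,1.58119) → ×s → (8.05924,2.62873) → (8.06,2.63)
v5: (1,4.5) → rotate → (-1.33593,4.41195) → ×s → (-2.22098,7.33487) → (-2.22,7.33)
v6: (-1,5) → rotate → (-3.32405,3.86662) → ×s → (-5.52623,6.42825) → (-5.53,6.43)
v7: (-4,2) → rotate → (-4.46676,-0.21924) → ×s → (-7.42599,-0.36448) → (-7.43,-0.36)

Cross-section at z=1.25: (-7.02,-1.09) (6.97,-5.61) (9.15,-4.39) (8.06,2.63) (-2.22,7.33) (-5.53,6.43) (-7.43,-0.36)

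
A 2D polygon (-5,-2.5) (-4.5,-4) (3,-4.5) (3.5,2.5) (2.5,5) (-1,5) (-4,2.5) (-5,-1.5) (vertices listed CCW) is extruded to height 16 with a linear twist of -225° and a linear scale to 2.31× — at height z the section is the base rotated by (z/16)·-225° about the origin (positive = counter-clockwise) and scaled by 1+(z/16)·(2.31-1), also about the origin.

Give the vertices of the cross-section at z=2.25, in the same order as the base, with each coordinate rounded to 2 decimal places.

Cross-section at z=2.25: (-6.59,0.59) (-7.02,-1.24) (0.23,-6.40) (5.08,0.35) (5.63,3.49) (2.10,5.66) (-2.48,5.01) (-5.97,1.59)

t = z/height = 2.25/16 = 0.140625
s = 1 + (scale-1)·z/height = 1 + (2.31-1)·2.25/16 = 1.184219
θ = twist·z/height = -225°·2.25/16 = -31.6406° = -0.552233 rad
cos θ = 0.851355, sin θ = -0.524590 (intermediates below are computed at full precision and shown rounded to 5 d.p.)
v1: (-5,-2.5) → rotate → (-5.56825,0.49456) → ×s → (-6.59403,0.58567) → (-6.59,0.59)
v2: (-4.5,-4) → rotate → (-5.92946,-1.04477) → ×s → (-7.02177,-1.23723) → (-7.02,-1.24)
v3: (3,-4.5) → rotate → (0.19341,-5.40487) → ×s → (0.22904,-6.40055) → (0.23,-6.40)
v4: (3.5,2.5) → rotate → (4.29122,0.29232) → ×s → (5.08174,0.34618) → (5.08,0.35)
v5: (2.5,5) → rotate → (4.75134,2.94530) → ×s → (5.62662,3.48788) → (5.63,3.49)
v6: (-1,5) → rotate → (1.77159,4.78137) → ×s → (2.09795,5.66218) → (2.10,5.66)
v7: (-4,2.5) → rotate → (-2.09395,4.22675) → ×s → (-2.47969,5.00539) → (-2.48,5.01)
v8: (-5,-1.5) → rotate → (-5.04366,1.34592) → ×s → (-5.97280,1.59386) → (-5.97,1.59)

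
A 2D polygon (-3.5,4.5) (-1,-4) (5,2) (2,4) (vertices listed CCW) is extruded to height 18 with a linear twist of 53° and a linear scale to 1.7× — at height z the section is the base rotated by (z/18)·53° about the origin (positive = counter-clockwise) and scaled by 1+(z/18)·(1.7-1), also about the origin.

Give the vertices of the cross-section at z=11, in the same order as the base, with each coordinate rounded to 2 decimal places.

t = z/height = 11/18 = 0.611111
s = 1 + (scale-1)·z/height = 1 + (1.7-1)·11/18 = 1.427778
θ = twist·z/height = 53°·11/18 = 32.3889° = 0.565293 rad
cos θ = 0.844432, sin θ = 0.535663 (intermediates below are computed at full precision and shown rounded to 5 d.p.)
v1: (-3.5,4.5) → rotate → (-5.36600,1.92512) → ×s → (-7.66145,2.74865) → (-7.66,2.75)
v2: (-1,-4) → rotate → (1.29822,-3.91339) → ×s → (1.85357,-5.58745) → (1.85,-5.59)
v3: (5,2) → rotate → (3.15083,4.36718) → ×s → (4.49869,6.23536) → (4.50,6.24)
v4: (2,4) → rotate → (-0.45379,4.44905) → ×s → (-0.64791,6.35226) → (-0.65,6.35)

Cross-section at z=11: (-7.66,2.75) (1.85,-5.59) (4.50,6.24) (-0.65,6.35)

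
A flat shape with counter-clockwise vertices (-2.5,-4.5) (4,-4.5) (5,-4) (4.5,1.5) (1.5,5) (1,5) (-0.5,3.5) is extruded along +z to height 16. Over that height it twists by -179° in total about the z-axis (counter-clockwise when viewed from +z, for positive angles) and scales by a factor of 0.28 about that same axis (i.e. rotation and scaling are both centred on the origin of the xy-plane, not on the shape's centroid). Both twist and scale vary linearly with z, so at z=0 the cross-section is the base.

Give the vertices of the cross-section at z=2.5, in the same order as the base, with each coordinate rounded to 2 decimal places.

t = z/height = 2.5/16 = 0.15625
s = 1 + (scale-1)·z/height = 1 + (0.28-1)·2.5/16 = 0.887500
θ = twist·z/height = -179°·2.5/16 = -27.9688° = -0.488147 rad
cos θ = 0.883204, sin θ = -0.468990 (intermediates below are computed at full precision and shown rounded to 5 d.p.)
v1: (-2.5,-4.5) → rotate → (-4.31846,-2.80194) → ×s → (-3.83264,-2.48672) → (-3.83,-2.49)
v2: (4,-4.5) → rotate → (1.42236,-5.85038) → ×s → (1.26234,-5.19221) → (1.26,-5.19)
v3: (5,-4) → rotate → (2.54006,-5.87776) → ×s → (2.25430,-5.21652) → (2.25,-5.22)
v4: (4.5,1.5) → rotate → (4.67790,-0.78565) → ×s → (4.15164,-0.69726) → (4.15,-0.70)
v5: (1.5,5) → rotate → (3.66975,3.71253) → ×s → (3.25691,3.29487) → (3.26,3.29)
v6: (1,5) → rotate → (3.22815,3.94703) → ×s → (2.86499,3.50299) → (2.86,3.50)
v7: (-0.5,3.5) → rotate → (1.19986,3.32571) → ×s → (1.06488,2.95157) → (1.06,2.95)

Cross-section at z=2.5: (-3.83,-2.49) (1.26,-5.19) (2.25,-5.22) (4.15,-0.70) (3.26,3.29) (2.86,3.50) (1.06,2.95)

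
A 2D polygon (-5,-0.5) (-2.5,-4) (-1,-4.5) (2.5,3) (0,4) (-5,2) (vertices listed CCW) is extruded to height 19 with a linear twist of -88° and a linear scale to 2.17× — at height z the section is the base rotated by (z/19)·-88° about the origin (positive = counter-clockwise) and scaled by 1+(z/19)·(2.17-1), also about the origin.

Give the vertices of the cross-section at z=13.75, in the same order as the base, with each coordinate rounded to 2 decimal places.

Cross-section at z=13.75: (-4.92,7.87) (-8.67,0.86) (-8.27,-2.03) (7.01,-1.68) (6.62,3.27) (-0.78,9.91)

t = z/height = 13.75/19 = 0.723684
s = 1 + (scale-1)·z/height = 1 + (2.17-1)·13.75/19 = 1.846711
θ = twist·z/height = -88°·13.75/19 = -63.6842° = -1.111499 rad
cos θ = 0.443318, sin θ = -0.896364 (intermediates below are computed at full precision and shown rounded to 5 d.p.)
v1: (-5,-0.5) → rotate → (-2.66477,4.26016) → ×s → (-4.92106,7.86729) → (-4.92,7.87)
v2: (-2.5,-4) → rotate → (-4.69375,0.46764) → ×s → (-8.66800,0.86359) → (-8.67,0.86)
v3: (-1,-4.5) → rotate → (-4.47696,-1.09857) → ×s → (-8.26764,-2.02874) → (-8.27,-2.03)
v4: (2.5,3) → rotate → (3.79739,-0.91096) → ×s → (7.01268,-1.68227) → (7.01,-1.68)
v5: (0,4) → rotate → (3.58546,1.77327) → ×s → (6.62130,3.27472) → (6.62,3.27)
v6: (-5,2) → rotate → (-0.42386,5.36846) → ×s → (-0.78275,9.91399) → (-0.78,9.91)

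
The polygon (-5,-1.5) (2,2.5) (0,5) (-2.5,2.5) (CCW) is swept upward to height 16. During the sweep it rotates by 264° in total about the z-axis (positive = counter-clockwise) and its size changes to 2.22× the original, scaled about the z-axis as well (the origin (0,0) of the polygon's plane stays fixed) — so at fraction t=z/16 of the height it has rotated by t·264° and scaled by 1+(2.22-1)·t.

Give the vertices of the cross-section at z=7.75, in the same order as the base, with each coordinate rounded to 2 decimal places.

t = z/height = 7.75/16 = 0.484375
s = 1 + (scale-1)·z/height = 1 + (2.22-1)·7.75/16 = 1.590938
θ = twist·z/height = 264°·7.75/16 = 127.8750° = 2.231840 rad
cos θ = -0.613941, sin θ = 0.789352 (intermediates below are computed at full precision and shown rounded to 5 d.p.)
v1: (-5,-1.5) → rotate → (4.25373,-3.02585) → ×s → (6.76742,-4.81394) → (6.77,-4.81)
v2: (2,2.5) → rotate → (-3.20126,0.04385) → ×s → (-5.09301,0.06977) → (-5.09,0.07)
v3: (0,5) → rotate → (-3.94676,-3.06970) → ×s → (-6.27905,-4.88371) → (-6.28,-4.88)
v4: (-2.5,2.5) → rotate → (-0.43853,-3.50823) → ×s → (-0.69767,-5.58138) → (-0.70,-5.58)

Cross-section at z=7.75: (6.77,-4.81) (-5.09,0.07) (-6.28,-4.88) (-0.70,-5.58)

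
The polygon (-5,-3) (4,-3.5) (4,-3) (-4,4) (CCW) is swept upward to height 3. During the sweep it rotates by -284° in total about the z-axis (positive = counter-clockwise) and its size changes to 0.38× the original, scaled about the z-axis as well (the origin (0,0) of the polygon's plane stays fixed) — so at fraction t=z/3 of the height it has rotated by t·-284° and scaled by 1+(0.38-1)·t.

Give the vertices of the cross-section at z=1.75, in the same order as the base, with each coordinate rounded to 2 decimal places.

Cross-section at z=1.75: (2.62,2.65) (-3.03,1.53) (-2.95,1.22) (3.11,-1.84)

t = z/height = 1.75/3 = 0.583333
s = 1 + (scale-1)·z/height = 1 + (0.38-1)·1.75/3 = 0.638333
θ = twist·z/height = -284°·1.75/3 = -165.6667° = -2.891429 rad
cos θ = -0.968872, sin θ = -0.247563 (intermediates below are computed at full precision and shown rounded to 5 d.p.)
v1: (-5,-3) → rotate → (4.10167,4.14443) → ×s → (2.61823,2.64553) → (2.62,2.65)
v2: (4,-3.5) → rotate → (-4.74196,2.40080) → ×s → (-3.02695,1.53251) → (-3.03,1.53)
v3: (4,-3) → rotate → (-4.61818,1.91636) → ×s → (-2.94794,1.22328) → (-2.95,1.22)
v4: (-4,4) → rotate → (4.86574,-2.88524) → ×s → (3.10596,-1.84174) → (3.11,-1.84)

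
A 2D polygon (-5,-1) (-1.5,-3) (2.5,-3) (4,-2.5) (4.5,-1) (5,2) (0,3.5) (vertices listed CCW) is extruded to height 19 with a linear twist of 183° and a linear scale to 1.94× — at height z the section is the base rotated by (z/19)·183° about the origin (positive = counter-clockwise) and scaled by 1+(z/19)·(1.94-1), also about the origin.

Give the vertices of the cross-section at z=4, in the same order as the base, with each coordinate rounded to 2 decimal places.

Cross-section at z=4: (-3.94,-4.67) (0.83,-3.93) (4.58,-0.95) (5.61,0.64) (4.96,2.42) (3.19,5.60) (-2.61,3.28)

t = z/height = 4/19 = 0.210526
s = 1 + (scale-1)·z/height = 1 + (1.94-1)·4/19 = 1.197895
θ = twist·z/height = 183°·4/19 = 38.5263° = 0.672411 rad
cos θ = 0.782322, sin θ = 0.622874 (intermediates below are computed at full precision and shown rounded to 5 d.p.)
v1: (-5,-1) → rotate → (-3.28874,-3.89669) → ×s → (-3.93956,-4.66783) → (-3.94,-4.67)
v2: (-1.5,-3) → rotate → (0.69514,-3.28128) → ×s → (0.83270,-3.93063) → (0.83,-3.93)
v3: (2.5,-3) → rotate → (3.82443,-0.78978) → ×s → (4.58126,-0.94607) → (4.58,-0.95)
v4: (4,-2.5) → rotate → (4.68647,0.53569) → ×s → (5.61390,0.64170) → (5.61,0.64)
v5: (4.5,-1) → rotate → (4.14332,2.02061) → ×s → (4.96327,2.42048) → (4.96,2.42)
v6: (5,2) → rotate → (2.66586,4.67901) → ×s → (3.19342,5.60497) → (3.19,5.60)
v7: (0,3.5) → rotate → (-2.18006,2.73813) → ×s → (-2.61148,3.27999) → (-2.61,3.28)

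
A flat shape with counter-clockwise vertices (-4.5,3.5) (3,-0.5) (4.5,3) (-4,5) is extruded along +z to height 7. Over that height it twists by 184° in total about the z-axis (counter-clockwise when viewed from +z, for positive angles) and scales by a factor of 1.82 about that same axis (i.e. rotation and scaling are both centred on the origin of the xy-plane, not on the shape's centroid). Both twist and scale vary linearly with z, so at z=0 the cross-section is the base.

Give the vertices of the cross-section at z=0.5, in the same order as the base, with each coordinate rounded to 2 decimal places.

Cross-section at z=0.5: (-5.48,2.52) (3.21,0.21) (3.92,4.18) (-5.33,4.19)

t = z/height = 0.5/7 = 0.0714286
s = 1 + (scale-1)·z/height = 1 + (1.82-1)·0.5/7 = 1.058571
θ = twist·z/height = 184°·0.5/7 = 13.1429° = 0.229386 rad
cos θ = 0.973806, sin θ = 0.227380 (intermediates below are computed at full precision and shown rounded to 5 d.p.)
v1: (-4.5,3.5) → rotate → (-5.17796,2.38511) → ×s → (-5.48124,2.52481) → (-5.48,2.52)
v2: (3,-0.5) → rotate → (3.03511,0.19524) → ×s → (3.21288,0.20667) → (3.21,0.21)
v3: (4.5,3) → rotate → (3.69999,3.94463) → ×s → (3.91670,4.17567) → (3.92,4.18)
v4: (-4,5) → rotate → (-5.03212,3.95951) → ×s → (-5.32686,4.19143) → (-5.33,4.19)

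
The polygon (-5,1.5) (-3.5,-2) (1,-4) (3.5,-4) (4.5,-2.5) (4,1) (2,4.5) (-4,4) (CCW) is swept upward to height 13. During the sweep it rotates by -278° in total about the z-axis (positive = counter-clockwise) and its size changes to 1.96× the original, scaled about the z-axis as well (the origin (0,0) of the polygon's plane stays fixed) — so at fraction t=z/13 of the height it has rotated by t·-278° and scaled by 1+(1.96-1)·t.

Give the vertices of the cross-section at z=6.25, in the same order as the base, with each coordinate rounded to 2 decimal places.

t = z/height = 6.25/13 = 0.480769
s = 1 + (scale-1)·z/height = 1 + (1.96-1)·6.25/13 = 1.461538
θ = twist·z/height = -278°·6.25/13 = -133.6538° = -2.332700 rad
cos θ = -0.690300, sin θ = -0.723523 (intermediates below are computed at full precision and shown rounded to 5 d.p.)
v1: (-5,1.5) → rotate → (4.53678,2.58217) → ×s → (6.63068,3.77394) → (6.63,3.77)
v2: (-3.5,-2) → rotate → (0.96900,3.91293) → ×s → (1.41623,5.71890) → (1.42,5.72)
v3: (1,-4) → rotate → (-3.58439,2.03768) → ×s → (-5.23873,2.97814) → (-5.24,2.98)
v4: (3.5,-4) → rotate → (-5.31014,0.22887) → ×s → (-7.76098,0.33450) → (-7.76,0.33)
v5: (4.5,-2.5) → rotate → (-4.91516,-1.53011) → ×s → (-7.18369,-2.23631) → (-7.18,-2.24)
v6: (4,1) → rotate → (-2.03768,-3.58439) → ×s → (-2.97814,-5.23873) → (-2.98,-5.24)
v7: (2,4.5) → rotate → (1.87526,-4.55340) → ×s → (2.74076,-6.65496) → (2.74,-6.65)
v8: (-4,4) → rotate → (5.65529,0.13289) → ×s → (8.26543,0.19423) → (8.27,0.19)

Cross-section at z=6.25: (6.63,3.77) (1.42,5.72) (-5.24,2.98) (-7.76,0.33) (-7.18,-2.24) (-2.98,-5.24) (2.74,-6.65) (8.27,0.19)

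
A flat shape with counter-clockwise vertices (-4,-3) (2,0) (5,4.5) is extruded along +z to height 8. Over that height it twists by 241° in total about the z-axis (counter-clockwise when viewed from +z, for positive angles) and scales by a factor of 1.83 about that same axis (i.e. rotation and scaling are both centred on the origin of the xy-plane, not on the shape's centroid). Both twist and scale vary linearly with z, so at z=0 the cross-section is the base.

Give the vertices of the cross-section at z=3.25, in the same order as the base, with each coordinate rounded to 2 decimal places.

Cross-section at z=3.25: (4.71,-4.75) (-0.37,2.65) (-6.88,5.79)

t = z/height = 3.25/8 = 0.40625
s = 1 + (scale-1)·z/height = 1 + (1.83-1)·3.25/8 = 1.337188
θ = twist·z/height = 241°·3.25/8 = 97.9063° = 1.708786 rad
cos θ = -0.137553, sin θ = 0.990494 (intermediates below are computed at full precision and shown rounded to 5 d.p.)
v1: (-4,-3) → rotate → (3.52169,-3.54932) → ×s → (4.70916,-4.74611) → (4.71,-4.75)
v2: (2,0) → rotate → (-0.27511,1.98099) → ×s → (-0.36787,2.64895) → (-0.37,2.65)
v3: (5,4.5) → rotate → (-5.14499,4.33349) → ×s → (-6.87981,5.79468) → (-6.88,5.79)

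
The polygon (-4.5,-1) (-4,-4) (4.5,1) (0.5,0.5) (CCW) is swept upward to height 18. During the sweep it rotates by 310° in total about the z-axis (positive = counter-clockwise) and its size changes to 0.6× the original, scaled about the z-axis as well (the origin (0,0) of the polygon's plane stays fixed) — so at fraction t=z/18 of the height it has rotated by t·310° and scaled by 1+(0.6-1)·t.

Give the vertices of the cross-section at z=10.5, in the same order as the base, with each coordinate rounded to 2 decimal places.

t = z/height = 10.5/18 = 0.583333
s = 1 + (scale-1)·z/height = 1 + (0.6-1)·10.5/18 = 0.766667
θ = twist·z/height = 310°·10.5/18 = 180.8333° = 3.156137 rad
cos θ = -0.999894, sin θ = -0.014544 (intermediates below are computed at full precision and shown rounded to 5 d.p.)
v1: (-4.5,-1) → rotate → (4.48498,1.06534) → ×s → (3.43848,0.81676) → (3.44,0.82)
v2: (-4,-4) → rotate → (3.94140,4.05775) → ×s → (3.02174,3.11094) → (3.02,3.11)
v3: (4.5,1) → rotate → (-4.48498,-1.06534) → ×s → (-3.43848,-0.81676) → (-3.44,-0.82)
v4: (0.5,0.5) → rotate → (-0.49268,-0.50722) → ×s → (-0.37772,-0.38887) → (-0.38,-0.39)

Cross-section at z=10.5: (3.44,0.82) (3.02,3.11) (-3.44,-0.82) (-0.38,-0.39)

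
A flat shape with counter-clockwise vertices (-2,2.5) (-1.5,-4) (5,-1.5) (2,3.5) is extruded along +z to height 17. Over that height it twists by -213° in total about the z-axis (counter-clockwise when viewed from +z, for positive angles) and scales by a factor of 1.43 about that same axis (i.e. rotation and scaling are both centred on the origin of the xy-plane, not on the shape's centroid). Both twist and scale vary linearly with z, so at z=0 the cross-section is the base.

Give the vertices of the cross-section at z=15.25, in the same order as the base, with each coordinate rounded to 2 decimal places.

t = z/height = 15.25/17 = 0.897059
s = 1 + (scale-1)·z/height = 1 + (1.43-1)·15.25/17 = 1.385735
θ = twist·z/height = -213°·15.25/17 = -191.0735° = -3.334862 rad
cos θ = -0.981382, sin θ = 0.192069 (intermediates below are computed at full precision and shown rounded to 5 d.p.)
v1: (-2,2.5) → rotate → (1.48259,-2.83759) → ×s → (2.05448,-3.93215) → (2.05,-3.93)
v2: (-1.5,-4) → rotate → (2.24035,3.63742) → ×s → (3.10453,5.04051) → (3.10,5.04)
v3: (5,-1.5) → rotate → (-4.61880,2.43242) → ×s → (-6.40044,3.37068) → (-6.40,3.37)
v4: (2,3.5) → rotate → (-2.63500,-3.05070) → ×s → (-3.65142,-4.22746) → (-3.65,-4.23)

Cross-section at z=15.25: (2.05,-3.93) (3.10,5.04) (-6.40,3.37) (-3.65,-4.23)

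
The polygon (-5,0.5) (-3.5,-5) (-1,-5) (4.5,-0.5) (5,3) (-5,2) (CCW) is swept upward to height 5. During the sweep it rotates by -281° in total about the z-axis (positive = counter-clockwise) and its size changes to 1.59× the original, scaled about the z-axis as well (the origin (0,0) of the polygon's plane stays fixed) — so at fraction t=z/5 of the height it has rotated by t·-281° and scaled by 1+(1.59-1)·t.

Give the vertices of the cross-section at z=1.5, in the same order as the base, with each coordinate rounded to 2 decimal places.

t = z/height = 1.5/5 = 0.3
s = 1 + (scale-1)·z/height = 1 + (1.59-1)·1.5/5 = 1.177000
θ = twist·z/height = -281°·1.5/5 = -84.3000° = -1.471313 rad
cos θ = 0.099320, sin θ = -0.995056 (intermediates below are computed at full precision and shown rounded to 5 d.p.)
v1: (-5,0.5) → rotate → (0.00093,5.02494) → ×s → (0.00109,5.91435) → (0.00,5.91)
v2: (-3.5,-5) → rotate → (-5.32290,2.98610) → ×s → (-6.26505,3.51463) → (-6.27,3.51)
v3: (-1,-5) → rotate → (-5.07460,0.49846) → ×s → (-5.97280,0.58668) → (-5.97,0.59)
v4: (4.5,-0.5) → rotate → (-0.05059,-4.52741) → ×s → (-0.05954,-5.32876) → (-0.06,-5.33)
v5: (5,3) → rotate → (3.48177,-4.67732) → ×s → (4.09804,-5.50520) → (4.10,-5.51)
v6: (-5,2) → rotate → (1.49351,5.17392) → ×s → (1.75786,6.08970) → (1.76,6.09)

Cross-section at z=1.5: (0.00,5.91) (-6.27,3.51) (-5.97,0.59) (-0.06,-5.33) (4.10,-5.51) (1.76,6.09)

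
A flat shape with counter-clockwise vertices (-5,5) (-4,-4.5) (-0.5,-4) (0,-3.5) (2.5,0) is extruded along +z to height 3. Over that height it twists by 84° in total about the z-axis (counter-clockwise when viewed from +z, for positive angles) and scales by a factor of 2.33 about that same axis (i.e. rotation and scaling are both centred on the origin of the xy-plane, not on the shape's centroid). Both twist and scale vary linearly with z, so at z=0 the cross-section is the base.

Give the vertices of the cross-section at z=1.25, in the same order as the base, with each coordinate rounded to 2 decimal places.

t = z/height = 1.25/3 = 0.416667
s = 1 + (scale-1)·z/height = 1 + (2.33-1)·1.25/3 = 1.554167
θ = twist·z/height = 84°·1.25/3 = 35.0000° = 0.610865 rad
cos θ = 0.819152, sin θ = 0.573576 (intermediates below are computed at full precision and shown rounded to 5 d.p.)
v1: (-5,5) → rotate → (-6.96364,1.22788) → ×s → (-10.82266,1.90833) → (-10.82,1.91)
v2: (-4,-4.5) → rotate → (-0.69551,-5.98049) → ×s → (-1.08095,-9.29468) → (-1.08,-9.29)
v3: (-0.5,-4) → rotate → (1.88473,-3.56340) → ×s → (2.92918,-5.53811) → (2.93,-5.54)
v4: (0,-3.5) → rotate → (2.00752,-2.86703) → ×s → (3.12002,-4.45585) → (3.12,-4.46)
v5: (2.5,0) → rotate → (2.04788,1.43394) → ×s → (3.18275,2.22858) → (3.18,2.23)

Cross-section at z=1.25: (-10.82,1.91) (-1.08,-9.29) (2.93,-5.54) (3.12,-4.46) (3.18,2.23)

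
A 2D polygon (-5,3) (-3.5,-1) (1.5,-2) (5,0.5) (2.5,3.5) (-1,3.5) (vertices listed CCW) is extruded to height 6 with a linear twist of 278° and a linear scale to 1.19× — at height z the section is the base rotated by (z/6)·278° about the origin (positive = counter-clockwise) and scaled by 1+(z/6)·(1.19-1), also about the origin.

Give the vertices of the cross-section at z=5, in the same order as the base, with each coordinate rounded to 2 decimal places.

Cross-section at z=5: (6.32,2.39) (1.61,3.90) (-2.89,0.07) (-3.14,-4.90) (1.38,-4.79) (3.90,-1.61)

t = z/height = 5/6 = 0.833333
s = 1 + (scale-1)·z/height = 1 + (1.19-1)·5/6 = 1.158333
θ = twist·z/height = 278°·5/6 = 231.6667° = 4.043346 rad
cos θ = -0.620235, sin θ = -0.784416 (intermediates below are computed at full precision and shown rounded to 5 d.p.)
v1: (-5,3) → rotate → (5.45442,2.06137) → ×s → (6.31804,2.38776) → (6.32,2.39)
v2: (-3.5,-1) → rotate → (1.38641,3.36569) → ×s → (1.60592,3.89859) → (1.61,3.90)
v3: (1.5,-2) → rotate → (-2.49918,0.06385) → ×s → (-2.89489,0.07396) → (-2.89,0.07)
v4: (5,0.5) → rotate → (-2.70897,-4.23220) → ×s → (-3.13789,-4.90229) → (-3.14,-4.90)
v5: (2.5,3.5) → rotate → (1.19487,-4.13186) → ×s → (1.38405,-4.78608) → (1.38,-4.79)
v6: (-1,3.5) → rotate → (3.36569,-1.38641) → ×s → (3.89859,-1.60592) → (3.90,-1.61)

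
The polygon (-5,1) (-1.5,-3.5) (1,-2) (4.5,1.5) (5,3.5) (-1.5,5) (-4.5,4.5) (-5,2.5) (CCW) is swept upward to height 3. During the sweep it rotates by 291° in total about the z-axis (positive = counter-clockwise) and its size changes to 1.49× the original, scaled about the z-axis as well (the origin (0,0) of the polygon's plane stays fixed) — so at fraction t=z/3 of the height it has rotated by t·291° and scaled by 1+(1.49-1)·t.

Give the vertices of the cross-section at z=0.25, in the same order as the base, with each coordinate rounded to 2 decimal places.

Cross-section at z=0.25: (-5.17,-1.19) (0.07,-3.96) (1.80,-1.47) (3.63,3.35) (3.25,5.46) (-3.56,4.10) (-6.19,2.35) (-5.81,0.24)

t = z/height = 0.25/3 = 0.0833333
s = 1 + (scale-1)·z/height = 1 + (1.49-1)·0.25/3 = 1.040833
θ = twist·z/height = 291°·0.25/3 = 24.2500° = 0.423242 rad
cos θ = 0.911762, sin θ = 0.410719 (intermediates below are computed at full precision and shown rounded to 5 d.p.)
v1: (-5,1) → rotate → (-4.96953,-1.14183) → ×s → (-5.17245,-1.18846) → (-5.17,-1.19)
v2: (-1.5,-3.5) → rotate → (0.06987,-3.80725) → ×s → (0.07273,-3.96271) → (0.07,-3.96)
v3: (1,-2) → rotate → (1.73320,-1.41281) → ×s → (1.80397,-1.47049) → (1.80,-1.47)
v4: (4.5,1.5) → rotate → (3.48685,3.21588) → ×s → (3.62923,3.34719) → (3.63,3.35)
v5: (5,3.5) → rotate → (3.12129,5.24476) → ×s → (3.24875,5.45892) → (3.25,5.46)
v6: (-1.5,5) → rotate → (-3.42124,3.94273) → ×s → (-3.56094,4.10373) → (-3.56,4.10)
v7: (-4.5,4.5) → rotate → (-5.95116,2.25469) → ×s → (-6.19417,2.34676) → (-6.19,2.35)
v8: (-5,2.5) → rotate → (-5.58561,0.22581) → ×s → (-5.81369,0.23503) → (-5.81,0.24)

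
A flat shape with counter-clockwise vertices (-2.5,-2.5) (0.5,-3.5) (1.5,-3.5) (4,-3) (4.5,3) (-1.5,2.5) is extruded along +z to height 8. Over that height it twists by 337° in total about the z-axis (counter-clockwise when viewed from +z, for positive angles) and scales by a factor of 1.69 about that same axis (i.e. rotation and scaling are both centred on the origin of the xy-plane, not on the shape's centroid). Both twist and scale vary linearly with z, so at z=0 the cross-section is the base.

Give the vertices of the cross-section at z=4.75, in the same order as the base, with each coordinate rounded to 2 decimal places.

Cross-section at z=4.75: (2.10,4.52) (-2.36,4.39) (-3.68,3.91) (-6.75,2.03) (-4.50,-6.15) (3.20,-2.58)

t = z/height = 4.75/8 = 0.59375
s = 1 + (scale-1)·z/height = 1 + (1.69-1)·4.75/8 = 1.409688
θ = twist·z/height = 337°·4.75/8 = 200.0938° = 3.492295 rad
cos θ = -0.939132, sin θ = -0.343557 (intermediates below are computed at full precision and shown rounded to 5 d.p.)
v1: (-2.5,-2.5) → rotate → (1.48894,3.20672) → ×s → (2.09893,4.52048) → (2.10,4.52)
v2: (0.5,-3.5) → rotate → (-1.67202,3.11518) → ×s → (-2.35702,4.39143) → (-2.36,4.39)
v3: (1.5,-3.5) → rotate → (-2.61115,2.77163) → ×s → (-3.68090,3.90713) → (-3.68,3.91)
v4: (4,-3) → rotate → (-4.78720,1.44317) → ×s → (-6.74845,2.03441) → (-6.75,2.03)
v5: (4.5,3) → rotate → (-3.19542,-4.36340) → ×s → (-4.50455,-6.15103) → (-4.50,-6.15)
v6: (-1.5,2.5) → rotate → (2.26759,-1.83249) → ×s → (3.19659,-2.58324) → (3.20,-2.58)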